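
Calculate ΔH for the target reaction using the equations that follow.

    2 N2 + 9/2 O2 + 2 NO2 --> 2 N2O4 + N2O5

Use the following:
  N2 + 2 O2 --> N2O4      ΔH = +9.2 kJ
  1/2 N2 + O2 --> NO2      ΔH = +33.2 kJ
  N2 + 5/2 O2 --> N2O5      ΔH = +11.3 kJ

equation 1 × 2: (2)·(+9.2) = +18.4 kJ
equation 2 reversed and × 2: (-2)·(+33.2) = -66.4 kJ
equation 3 as written: +11.3 kJ
Since enthalpy is a state function, ΔH = (+18.4) + (-66.4) + (+11.3) = -36.7 kJ

ΔH = -36.7 kJ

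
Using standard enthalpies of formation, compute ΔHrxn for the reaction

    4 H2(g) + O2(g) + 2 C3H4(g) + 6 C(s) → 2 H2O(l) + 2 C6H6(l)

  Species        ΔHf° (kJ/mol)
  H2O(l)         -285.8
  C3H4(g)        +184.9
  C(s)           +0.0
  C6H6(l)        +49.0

ΔH°rxn = Σ nΔHf°(products) − Σ nΔHf°(reactants).
Products: 2·(-285.8) + 2·(+49.0) = -473.6
Reactants: 4·(+0.0) + 1·(+0.0) + 2·(+184.9) + 6·(+0.0) = +369.8
ΔHrxn = (-473.6) − (+369.8) = -843.4 kJ/mol

ΔHrxn = -843.4 kJ/mol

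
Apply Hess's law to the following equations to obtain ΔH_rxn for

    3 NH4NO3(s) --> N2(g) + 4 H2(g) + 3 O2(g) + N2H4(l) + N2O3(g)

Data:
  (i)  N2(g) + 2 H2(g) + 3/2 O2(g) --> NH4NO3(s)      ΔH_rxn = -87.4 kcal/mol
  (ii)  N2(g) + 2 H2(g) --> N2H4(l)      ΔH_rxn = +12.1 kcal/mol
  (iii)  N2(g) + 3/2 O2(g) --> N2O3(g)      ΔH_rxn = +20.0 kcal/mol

ΔH_rxn = 294.3 kcal/mol

(i) reversed and × 3: (-3)·(-87.4) = +262.2 kcal/mol
(ii) as written: +12.1 kcal/mol
(iii) as written: +20.0 kcal/mol
Since enthalpy is a state function, ΔH_rxn = (-3)·(-87.4) + (1)·(+12.1) + (1)·(+20.0) = 294.3 kcal/mol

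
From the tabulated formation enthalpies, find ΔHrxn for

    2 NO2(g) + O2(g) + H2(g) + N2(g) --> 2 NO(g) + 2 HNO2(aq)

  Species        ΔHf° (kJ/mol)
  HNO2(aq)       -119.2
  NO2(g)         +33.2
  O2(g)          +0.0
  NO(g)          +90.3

ΔHrxn = -124.2 kJ/mol

ΔH°rxn = Σ nΔHf°(products) − Σ nΔHf°(reactants).
Products: 2·(+90.3) + 2·(-119.2) = -57.8
Reactants: 2·(+33.2) + 1·(+0.0) + 1·(+0.0) + 1·(+0.0) = +66.4
ΔHrxn = (-57.8) − (+66.4) = -124.2 kJ/mol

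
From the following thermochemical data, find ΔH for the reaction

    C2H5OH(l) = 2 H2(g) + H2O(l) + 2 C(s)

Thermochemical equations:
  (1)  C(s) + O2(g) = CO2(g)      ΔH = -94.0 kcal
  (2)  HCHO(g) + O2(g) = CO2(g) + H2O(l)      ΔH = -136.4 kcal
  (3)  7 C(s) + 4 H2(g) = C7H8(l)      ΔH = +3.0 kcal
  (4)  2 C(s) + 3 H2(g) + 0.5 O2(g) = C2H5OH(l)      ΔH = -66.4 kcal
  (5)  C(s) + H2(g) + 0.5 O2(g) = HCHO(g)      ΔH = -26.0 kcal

ΔH = -2.0 kcal

(1) reversed: +94.0 kcal
(2) as written: -136.4 kcal
(3): not needed.
(4) reversed: +66.4 kcal
(5) as written: -26.0 kcal
Summing the manipulated equations, ΔH = (+94.0) + (-136.4) + (+66.4) + (-26.0) = -2.0 kcal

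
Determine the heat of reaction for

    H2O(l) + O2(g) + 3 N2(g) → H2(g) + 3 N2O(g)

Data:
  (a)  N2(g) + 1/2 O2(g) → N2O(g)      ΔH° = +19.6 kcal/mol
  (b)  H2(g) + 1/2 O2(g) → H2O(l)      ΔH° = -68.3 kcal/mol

ΔH° = 127.1 kcal/mol

(a) × 3 (×3 to match 3 N2O(g) in the target): (3)·(+19.6) = +58.8 kcal/mol
(b) reversed (H2O(l) must end up as a reactant): +68.3 kcal/mol
Since enthalpy is a state function, ΔH° = (+58.8) + (+68.3) = 127.1 kcal/mol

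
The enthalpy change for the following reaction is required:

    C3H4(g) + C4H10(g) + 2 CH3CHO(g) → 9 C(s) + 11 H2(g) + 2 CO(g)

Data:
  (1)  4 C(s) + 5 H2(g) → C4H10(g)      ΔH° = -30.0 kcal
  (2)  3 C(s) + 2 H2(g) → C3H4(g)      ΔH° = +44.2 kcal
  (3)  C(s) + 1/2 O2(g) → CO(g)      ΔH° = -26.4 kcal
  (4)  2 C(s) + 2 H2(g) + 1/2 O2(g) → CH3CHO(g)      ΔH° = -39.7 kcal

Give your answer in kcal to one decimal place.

(1) reversed (reverse to put C4H10(g) on the reactant side): +30.0 kcal
(2) reversed (reverse to put C3H4(g) on the reactant side): -44.2 kcal
(3) × 2 (×2 to match 2 CO(g) in the target): (2)·(-26.4) = -52.8 kcal
(4) reversed and × 2 (reverse to put CH3CHO(g) on the reactant side; scale by 2 for the 2 CH3CHO(g)): (-2)·(-39.7) = +79.4 kcal
Summing the manipulated equations, ΔH° = (+30.0) + (-44.2) + (-52.8) + (+79.4) = 12.4 kcal

ΔH° = 12.4 kcal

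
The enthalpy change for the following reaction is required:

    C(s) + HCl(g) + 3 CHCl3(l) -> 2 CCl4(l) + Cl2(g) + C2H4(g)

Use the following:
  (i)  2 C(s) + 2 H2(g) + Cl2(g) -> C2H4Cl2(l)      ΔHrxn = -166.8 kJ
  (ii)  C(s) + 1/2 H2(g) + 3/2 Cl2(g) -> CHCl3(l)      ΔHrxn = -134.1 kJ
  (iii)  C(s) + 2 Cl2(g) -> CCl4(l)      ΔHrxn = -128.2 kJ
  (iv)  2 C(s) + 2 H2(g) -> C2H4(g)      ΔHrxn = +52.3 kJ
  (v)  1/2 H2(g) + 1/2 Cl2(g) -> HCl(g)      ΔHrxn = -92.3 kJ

ΔHrxn = 290.5 kJ

(i): not needed.
(ii) reversed and × 3: (-3)·(-134.1) = +402.3 kJ
(iii) × 2: (2)·(-128.2) = -256.4 kJ
(iv) as written: +52.3 kJ
(v) reversed: +92.3 kJ
ΔHrxn = (+402.3) + (-256.4) + (+52.3) + (+92.3) = 290.5 kJ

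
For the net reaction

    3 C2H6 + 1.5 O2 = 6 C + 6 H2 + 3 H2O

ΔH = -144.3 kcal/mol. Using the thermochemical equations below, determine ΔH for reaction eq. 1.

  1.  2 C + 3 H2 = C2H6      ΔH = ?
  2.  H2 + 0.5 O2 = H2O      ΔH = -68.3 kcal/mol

ΔH = -20.2 kcal/mol

eq. 1 reversed and × 3 (C2H6 must end up as a reactant; ×3 to match 3 C2H6 in the target): contributes −3·x
eq. 2 × 3 (scale by 3 for the 3 H2O): (3)·(-68.3) = -204.9 kcal/mol
-144.3 = (-204.9) − 3·x
x = (-144.3 − (-204.9)) / (-3) = -20.2 kcal/mol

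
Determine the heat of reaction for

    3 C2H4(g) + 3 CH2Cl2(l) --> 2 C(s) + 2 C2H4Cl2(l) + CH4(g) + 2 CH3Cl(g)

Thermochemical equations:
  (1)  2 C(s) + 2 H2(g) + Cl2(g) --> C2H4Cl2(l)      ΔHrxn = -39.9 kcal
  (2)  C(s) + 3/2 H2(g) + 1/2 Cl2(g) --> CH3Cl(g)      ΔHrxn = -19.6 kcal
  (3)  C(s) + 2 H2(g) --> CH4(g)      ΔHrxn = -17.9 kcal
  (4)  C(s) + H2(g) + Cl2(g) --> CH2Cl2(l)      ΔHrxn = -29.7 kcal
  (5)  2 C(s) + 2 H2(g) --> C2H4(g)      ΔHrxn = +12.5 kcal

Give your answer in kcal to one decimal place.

ΔHrxn = -85.3 kcal

(1) × 2: (2)·(-39.9) = -79.8 kcal
(2) × 2: (2)·(-19.6) = -39.2 kcal
(3) as written: -17.9 kcal
(4) reversed and × 3: (-3)·(-29.7) = +89.1 kcal
(5) reversed and × 3: (-3)·(+12.5) = -37.5 kcal
ΔHrxn = (2)·(-39.9) + (2)·(-19.6) + (1)·(-17.9) + (-3)·(-29.7) + (-3)·(+12.5) = -85.3 kcal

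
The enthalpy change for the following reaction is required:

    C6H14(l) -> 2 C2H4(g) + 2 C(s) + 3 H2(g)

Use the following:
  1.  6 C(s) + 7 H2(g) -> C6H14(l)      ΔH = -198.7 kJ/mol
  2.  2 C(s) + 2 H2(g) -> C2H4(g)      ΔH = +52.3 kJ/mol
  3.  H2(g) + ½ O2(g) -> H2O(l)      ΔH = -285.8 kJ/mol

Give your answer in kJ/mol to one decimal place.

ΔH = 303.3 kJ/mol

eq. 1 reversed: +198.7 kJ/mol
eq. 2 × 2: (2)·(+52.3) = +104.6 kJ/mol
eq. 3: not needed.
ΔH = (+198.7) + (+104.6) = 303.3 kJ/mol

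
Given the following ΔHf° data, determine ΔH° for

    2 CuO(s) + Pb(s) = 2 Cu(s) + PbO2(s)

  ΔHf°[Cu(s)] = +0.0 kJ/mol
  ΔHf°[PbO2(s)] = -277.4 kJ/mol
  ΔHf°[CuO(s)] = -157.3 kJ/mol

ΔH°rxn = Σ nΔHf°(products) − Σ nΔHf°(reactants).
Products: 2·(+0.0) + 1·(-277.4) = -277.4
Reactants: 2·(-157.3) + 1·(+0.0) = -314.6
ΔH° = (-277.4) − (-314.6) = 37.2 kJ/mol

ΔH° = 37.2 kJ/mol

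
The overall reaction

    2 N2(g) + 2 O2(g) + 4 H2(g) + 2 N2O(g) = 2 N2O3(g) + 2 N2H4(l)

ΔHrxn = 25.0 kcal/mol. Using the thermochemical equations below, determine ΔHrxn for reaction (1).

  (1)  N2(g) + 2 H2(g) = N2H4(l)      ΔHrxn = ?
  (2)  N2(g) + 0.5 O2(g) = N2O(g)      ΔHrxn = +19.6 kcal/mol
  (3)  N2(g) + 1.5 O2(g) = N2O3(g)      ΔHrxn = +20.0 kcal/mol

(1) × 2: contributes 2·x
(2) reversed and × 2: (-2)·(+19.6) = -39.2 kcal/mol
(3) × 2: (2)·(+20.0) = +40.0 kcal/mol
+25.0 = (-39.2) + (+40.0) + 2·x
x = (+25.0 − (+0.8)) / (2) = 12.1 kcal/mol

ΔHrxn = 12.1 kcal/mol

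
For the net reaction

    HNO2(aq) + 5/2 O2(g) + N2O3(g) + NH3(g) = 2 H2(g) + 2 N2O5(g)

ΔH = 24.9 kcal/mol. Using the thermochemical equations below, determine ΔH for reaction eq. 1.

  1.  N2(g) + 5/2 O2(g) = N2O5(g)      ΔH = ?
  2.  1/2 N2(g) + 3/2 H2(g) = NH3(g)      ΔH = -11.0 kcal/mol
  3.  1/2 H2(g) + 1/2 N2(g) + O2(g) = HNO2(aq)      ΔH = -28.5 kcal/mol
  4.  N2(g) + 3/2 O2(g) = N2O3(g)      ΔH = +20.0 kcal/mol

ΔH = 2.7 kcal/mol

eq. 1 × 2: contributes 2·x
eq. 2 reversed: +11.0 kcal/mol
eq. 3 reversed: +28.5 kcal/mol
eq. 4 reversed: -20.0 kcal/mol
+24.9 = (+11.0) + (+28.5) + (-20.0) + 2·x
x = (+24.9 − (+19.5)) / (2) = 2.7 kcal/mol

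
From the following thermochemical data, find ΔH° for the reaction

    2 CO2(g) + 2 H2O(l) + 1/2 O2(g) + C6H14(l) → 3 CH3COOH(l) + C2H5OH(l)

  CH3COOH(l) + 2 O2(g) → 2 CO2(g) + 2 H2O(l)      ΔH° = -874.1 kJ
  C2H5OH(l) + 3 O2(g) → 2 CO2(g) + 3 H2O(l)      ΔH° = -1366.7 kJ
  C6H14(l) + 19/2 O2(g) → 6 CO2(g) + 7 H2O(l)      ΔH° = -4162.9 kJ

equation 1 reversed and × 3 (reverse to put CH3COOH(l) on the product side; ×3 to match 3 CH3COOH(l) in the target): (-3)·(-874.1) = +2622.3 kJ
equation 2 reversed (reverse to put C2H5OH(l) on the product side): +1366.7 kJ
equation 3 as written (C6H14(l) already on the reactant side): -4162.9 kJ
ΔH° = (+2622.3) + (+1366.7) + (-4162.9) = -173.9 kJ

ΔH° = -173.9 kJ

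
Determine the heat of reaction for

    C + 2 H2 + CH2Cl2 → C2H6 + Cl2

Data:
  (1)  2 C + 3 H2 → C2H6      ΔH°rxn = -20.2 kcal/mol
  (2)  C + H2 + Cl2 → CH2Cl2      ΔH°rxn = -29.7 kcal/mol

ΔH°rxn = 9.5 kcal/mol

(1) as written (C2H6 already on the product side): -20.2 kcal/mol
(2) reversed (CH2Cl2 must end up as a reactant): +29.7 kcal/mol
Summing the manipulated equations, ΔH°rxn = (-20.2) + (+29.7) = 9.5 kcal/mol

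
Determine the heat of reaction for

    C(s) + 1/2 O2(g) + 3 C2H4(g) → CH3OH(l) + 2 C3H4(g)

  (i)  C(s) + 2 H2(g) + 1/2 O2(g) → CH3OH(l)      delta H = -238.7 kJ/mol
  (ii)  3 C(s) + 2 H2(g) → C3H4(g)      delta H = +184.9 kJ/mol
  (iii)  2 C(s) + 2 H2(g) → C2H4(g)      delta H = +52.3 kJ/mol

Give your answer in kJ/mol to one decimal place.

(i) as written (CH3OH(l) already on the product side): -238.7 kJ/mol
(ii) × 2 (×2 to match 2 C3H4(g) in the target): (2)·(+184.9) = +369.8 kJ/mol
(iii) reversed and × 3 (reverse to put C2H4(g) on the reactant side; scale by 3 for the 3 C2H4(g)): (-3)·(+52.3) = -156.9 kJ/mol
Since enthalpy is a state function, delta H = (1)·(-238.7) + (2)·(+184.9) + (-3)·(+52.3) = -25.8 kJ/mol

delta H = -25.8 kJ/mol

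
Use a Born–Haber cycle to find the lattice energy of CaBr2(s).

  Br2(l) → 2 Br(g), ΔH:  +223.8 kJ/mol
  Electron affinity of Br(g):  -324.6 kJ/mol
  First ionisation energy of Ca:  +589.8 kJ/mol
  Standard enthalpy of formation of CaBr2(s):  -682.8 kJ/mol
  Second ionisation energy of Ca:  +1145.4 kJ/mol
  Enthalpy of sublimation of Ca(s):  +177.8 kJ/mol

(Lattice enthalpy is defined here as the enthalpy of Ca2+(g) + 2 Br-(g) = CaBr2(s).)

ΔHf° = 1·ΔHsub + 1·(ΣIE) + 1·D(Br2) + 2·EA + U
-682.8 = 1·(+177.8) + 1·(+1735.2) + 1·(+223.8) + 2·(-324.6) + U
U = -682.8 − (+1487.6) = -2170.4 kJ/mol

U = -2170.4 kJ/mol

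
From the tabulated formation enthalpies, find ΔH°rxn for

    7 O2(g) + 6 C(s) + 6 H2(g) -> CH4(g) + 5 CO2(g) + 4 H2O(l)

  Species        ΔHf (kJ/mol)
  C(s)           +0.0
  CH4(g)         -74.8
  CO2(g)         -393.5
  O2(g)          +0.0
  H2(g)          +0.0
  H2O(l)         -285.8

Products: 1·(-74.8) + 5·(-393.5) + 4·(-285.8) = -3185.5
Reactants: 7·(+0.0) + 6·(+0.0) + 6·(+0.0) = +0.0
ΔH°rxn = (-3185.5) − (+0.0) = -3185.5 kJ/mol

ΔH°rxn = -3185.5 kJ/mol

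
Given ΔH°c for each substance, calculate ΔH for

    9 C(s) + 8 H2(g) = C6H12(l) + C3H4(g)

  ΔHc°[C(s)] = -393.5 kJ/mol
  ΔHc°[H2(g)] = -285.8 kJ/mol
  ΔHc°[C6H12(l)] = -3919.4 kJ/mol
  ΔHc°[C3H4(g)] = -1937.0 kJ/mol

Using ΔH = Σ nΔHc°(reactants) − Σ nΔHc°(products):
= [9·(-393.5) + 8·(-285.8)] − [1·(-3919.4) + 1·(-1937.0)]
= 28.5 kJ/mol

ΔH = 28.5 kJ/mol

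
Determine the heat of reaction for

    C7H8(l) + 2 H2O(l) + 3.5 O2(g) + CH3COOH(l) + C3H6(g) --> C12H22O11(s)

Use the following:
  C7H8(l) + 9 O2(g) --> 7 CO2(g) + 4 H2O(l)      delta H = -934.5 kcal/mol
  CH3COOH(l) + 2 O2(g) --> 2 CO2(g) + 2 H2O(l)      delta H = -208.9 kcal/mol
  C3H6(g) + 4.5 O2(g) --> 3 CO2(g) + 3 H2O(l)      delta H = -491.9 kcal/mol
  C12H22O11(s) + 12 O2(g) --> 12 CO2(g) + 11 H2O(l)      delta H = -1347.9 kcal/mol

equation 1 as written (C7H8(l) already on the reactant side): -934.5 kcal/mol
equation 2 as written (CH3COOH(l) already on the reactant side): -208.9 kcal/mol
equation 3 as written (C3H6(g) already on the reactant side): -491.9 kcal/mol
equation 4 reversed (reverse to put C12H22O11(s) on the product side): +1347.9 kcal/mol
delta H = (-934.5) + (-208.9) + (-491.9) + (+1347.9) = -287.4 kcal/mol

delta H = -287.4 kcal/mol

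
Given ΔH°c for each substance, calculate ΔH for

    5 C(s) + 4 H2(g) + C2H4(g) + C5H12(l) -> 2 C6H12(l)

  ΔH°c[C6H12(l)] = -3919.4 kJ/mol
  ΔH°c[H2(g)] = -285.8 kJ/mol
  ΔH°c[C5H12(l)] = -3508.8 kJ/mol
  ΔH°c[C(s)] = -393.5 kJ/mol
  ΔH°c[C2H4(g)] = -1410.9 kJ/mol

ΔH = -191.6 kJ/mol

With combustion enthalpies, reactants minus products:
= [5·(-393.5) + 4·(-285.8) + 1·(-1410.9) + 1·(-3508.8)] − [2·(-3919.4)]
= -191.6 kJ/mol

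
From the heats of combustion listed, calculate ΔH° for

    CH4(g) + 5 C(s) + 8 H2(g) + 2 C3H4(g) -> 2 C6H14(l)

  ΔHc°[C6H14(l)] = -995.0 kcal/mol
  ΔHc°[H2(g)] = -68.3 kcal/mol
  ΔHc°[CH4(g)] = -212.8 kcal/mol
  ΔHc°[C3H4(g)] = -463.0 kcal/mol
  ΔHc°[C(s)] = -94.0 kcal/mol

ΔH° = -165.2 kcal/mol

Using ΔH = Σ nΔHc°(reactants) − Σ nΔHc°(products):
= [1·(-212.8) + 5·(-94.0) + 8·(-68.3) + 2·(-463.0)] − [2·(-995.0)]
= -165.2 kcal/mol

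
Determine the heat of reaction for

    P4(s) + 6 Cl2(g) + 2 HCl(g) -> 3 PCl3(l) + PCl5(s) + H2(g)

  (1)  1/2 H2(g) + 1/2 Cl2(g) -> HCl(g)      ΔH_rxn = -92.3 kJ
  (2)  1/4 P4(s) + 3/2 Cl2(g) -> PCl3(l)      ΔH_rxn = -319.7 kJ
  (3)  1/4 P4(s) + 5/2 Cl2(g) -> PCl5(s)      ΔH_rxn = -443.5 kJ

ΔH_rxn = -1218.0 kJ

(1) reversed and × 2 (HCl(g) must end up as a reactant; ×2 to match 2 HCl(g) in the target): (-2)·(-92.3) = +184.6 kJ
(2) × 3 (scale by 3 for the 3 PCl3(l)): (3)·(-319.7) = -959.1 kJ
(3) as written (PCl5(s) already on the product side): -443.5 kJ
By Hess's law, ΔH_rxn = (-2)·(-92.3) + (3)·(-319.7) + (1)·(-443.5) = -1218.0 kJ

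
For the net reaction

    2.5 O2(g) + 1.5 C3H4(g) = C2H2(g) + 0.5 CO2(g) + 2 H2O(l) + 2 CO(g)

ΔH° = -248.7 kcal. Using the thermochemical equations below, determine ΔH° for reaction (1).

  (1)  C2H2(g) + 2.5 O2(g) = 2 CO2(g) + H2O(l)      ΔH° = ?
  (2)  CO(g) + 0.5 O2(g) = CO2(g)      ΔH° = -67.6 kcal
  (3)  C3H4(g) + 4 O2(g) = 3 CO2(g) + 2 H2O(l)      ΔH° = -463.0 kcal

ΔH° = -310.6 kcal

(1) reversed (reverse to put C2H2(g) on the product side): contributes −x
(2) reversed and × 2 (CO(g) must end up as a product; ×2 to match 2 CO(g) in the target): (-2)·(-67.6) = +135.2 kcal
(3) × 3/2 (×3/2 to match 3/2 C3H4(g) in the target): (3/2)·(-463.0) = -694.5 kcal
-248.7 = (+135.2) + (-694.5) − x
x = (-248.7 − (-559.3)) / (-1) = -310.6 kcal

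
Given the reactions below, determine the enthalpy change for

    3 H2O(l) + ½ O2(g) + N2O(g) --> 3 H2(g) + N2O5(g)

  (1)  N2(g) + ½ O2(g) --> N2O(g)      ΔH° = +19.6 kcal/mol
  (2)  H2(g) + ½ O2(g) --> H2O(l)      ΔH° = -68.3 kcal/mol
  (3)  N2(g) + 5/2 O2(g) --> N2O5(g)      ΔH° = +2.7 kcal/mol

ΔH° = 188.0 kcal/mol

(1) reversed: -19.6 kcal/mol
(2) reversed and × 3: (-3)·(-68.3) = +204.9 kcal/mol
(3) as written: +2.7 kcal/mol
ΔH° = (-1)·(+19.6) + (-3)·(-68.3) + (1)·(+2.7) = 188.0 kcal/mol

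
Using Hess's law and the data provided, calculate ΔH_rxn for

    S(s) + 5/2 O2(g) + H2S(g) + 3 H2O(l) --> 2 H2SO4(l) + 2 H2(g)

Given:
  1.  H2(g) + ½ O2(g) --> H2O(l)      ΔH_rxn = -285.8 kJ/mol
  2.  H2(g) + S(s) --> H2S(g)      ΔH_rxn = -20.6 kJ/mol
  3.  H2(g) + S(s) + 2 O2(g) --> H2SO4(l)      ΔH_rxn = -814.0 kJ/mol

ΔH_rxn = -750.0 kJ/mol

eq. 1 reversed and × 3 (H2O(l) must end up as a reactant; ×3 to match 3 H2O(l) in the target): (-3)·(-285.8) = +857.4 kJ/mol
eq. 2 reversed (reverse to put H2S(g) on the reactant side): +20.6 kJ/mol
eq. 3 × 2 (scale by 2 for the 2 H2SO4(l)): (2)·(-814.0) = -1628.0 kJ/mol
Summing the manipulated equations, ΔH_rxn = (+857.4) + (+20.6) + (-1628.0) = -750.0 kJ/mol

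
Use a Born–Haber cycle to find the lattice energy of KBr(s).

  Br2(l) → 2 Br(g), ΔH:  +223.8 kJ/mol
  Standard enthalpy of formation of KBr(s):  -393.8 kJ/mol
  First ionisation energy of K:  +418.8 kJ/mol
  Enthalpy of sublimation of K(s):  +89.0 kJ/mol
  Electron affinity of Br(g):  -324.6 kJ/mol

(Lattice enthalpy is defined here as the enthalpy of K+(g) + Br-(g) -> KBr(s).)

U = -688.9 kJ/mol

ΔHf° = 1·ΔHsub + 1·(ΣIE) + 1/2·D(Br2) + 1·EA + U
-393.8 = 1·(+89.0) + 1·(+418.8) + 1/2·(+223.8) + 1·(-324.6) + U
U = -393.8 − (+295.1) = -688.9 kJ/mol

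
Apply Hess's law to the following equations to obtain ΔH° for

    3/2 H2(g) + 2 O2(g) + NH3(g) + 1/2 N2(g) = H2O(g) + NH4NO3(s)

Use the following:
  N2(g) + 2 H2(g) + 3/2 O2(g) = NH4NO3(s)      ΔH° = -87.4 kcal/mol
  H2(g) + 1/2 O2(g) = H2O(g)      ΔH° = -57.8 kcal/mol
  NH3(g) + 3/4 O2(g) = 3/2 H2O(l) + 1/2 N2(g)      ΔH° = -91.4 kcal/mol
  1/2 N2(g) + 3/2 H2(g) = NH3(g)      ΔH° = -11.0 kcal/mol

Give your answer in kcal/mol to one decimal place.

ΔH° = -134.2 kcal/mol

equation 1 as written (NH4NO3(s) already on the product side): -87.4 kcal/mol
equation 2 as written (H2O(g) already on the product side): -57.8 kcal/mol
equation 3: not needed (H2O(l) appears nowhere else).
equation 4 reversed: +11.0 kcal/mol
Combining the equations, ΔH° = (-87.4) + (-57.8) + (+11.0) = -134.2 kcal/mol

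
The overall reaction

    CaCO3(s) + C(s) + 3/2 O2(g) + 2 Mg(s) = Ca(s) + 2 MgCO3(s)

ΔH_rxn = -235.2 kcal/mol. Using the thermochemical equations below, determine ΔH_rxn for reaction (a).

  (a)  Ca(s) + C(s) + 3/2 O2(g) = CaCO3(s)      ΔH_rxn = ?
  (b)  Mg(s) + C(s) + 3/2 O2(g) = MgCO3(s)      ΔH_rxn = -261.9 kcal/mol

ΔH_rxn = -288.6 kcal/mol

(a) reversed: contributes −x
(b) × 2: (2)·(-261.9) = -523.8 kcal/mol
-235.2 = (-523.8) − x
x = (-235.2 − (-523.8)) / (-1) = -288.6 kcal/mol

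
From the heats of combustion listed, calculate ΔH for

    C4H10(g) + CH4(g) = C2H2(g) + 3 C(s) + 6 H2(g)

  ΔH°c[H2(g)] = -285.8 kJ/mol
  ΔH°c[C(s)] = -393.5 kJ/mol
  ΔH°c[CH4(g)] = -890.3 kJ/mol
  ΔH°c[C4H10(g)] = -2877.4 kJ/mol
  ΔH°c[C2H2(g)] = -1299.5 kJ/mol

ΔH = 427.1 kJ/mol

Using ΔH = Σ nΔHc°(reactants) − Σ nΔHc°(products):
= [1·(-2877.4) + 1·(-890.3)] − [1·(-1299.5) + 3·(-393.5) + 6·(-285.8)]
= 427.1 kJ/mol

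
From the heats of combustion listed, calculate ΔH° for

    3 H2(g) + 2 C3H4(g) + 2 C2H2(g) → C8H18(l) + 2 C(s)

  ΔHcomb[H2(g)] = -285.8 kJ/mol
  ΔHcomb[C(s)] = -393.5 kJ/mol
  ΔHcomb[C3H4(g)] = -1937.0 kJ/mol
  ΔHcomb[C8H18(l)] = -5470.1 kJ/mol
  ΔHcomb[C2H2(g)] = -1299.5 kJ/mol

With combustion enthalpies, reactants minus products:
= [3·(-285.8) + 2·(-1937.0) + 2·(-1299.5)] − [1·(-5470.1) + 2·(-393.5)]
= -1073.3 kJ/mol

ΔH° = -1073.3 kJ/mol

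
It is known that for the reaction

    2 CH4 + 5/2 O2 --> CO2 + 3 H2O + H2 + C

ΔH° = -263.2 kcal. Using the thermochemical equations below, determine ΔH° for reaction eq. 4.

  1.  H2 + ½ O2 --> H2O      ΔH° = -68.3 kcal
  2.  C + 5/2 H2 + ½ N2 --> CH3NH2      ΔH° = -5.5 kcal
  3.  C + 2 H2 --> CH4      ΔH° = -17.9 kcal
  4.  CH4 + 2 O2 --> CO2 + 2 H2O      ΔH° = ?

eq. 1 as written: -68.3 kcal
eq. 2: not needed.
eq. 3 reversed: +17.9 kcal
eq. 4 as written: contributes x
-263.2 = (-68.3) + (+17.9) + x
x = (-263.2 − (-50.4)) / (1) = -212.8 kcal

ΔH° = -212.8 kcal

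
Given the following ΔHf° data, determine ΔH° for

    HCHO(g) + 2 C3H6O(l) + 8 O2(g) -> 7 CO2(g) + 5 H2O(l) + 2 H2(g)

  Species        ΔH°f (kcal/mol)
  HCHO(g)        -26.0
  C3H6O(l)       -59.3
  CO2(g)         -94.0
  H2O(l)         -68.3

ΔH° = -854.9 kcal/mol

ΔH°rxn = Σ nΔHf°(products) − Σ nΔHf°(reactants).
Products: 7·(-94.0) + 5·(-68.3) + 2·(+0.0) = -999.5
Reactants: 1·(-26.0) + 2·(-59.3) + 8·(+0.0) = -144.6
ΔH° = (-999.5) − (-144.6) = -854.9 kcal/mol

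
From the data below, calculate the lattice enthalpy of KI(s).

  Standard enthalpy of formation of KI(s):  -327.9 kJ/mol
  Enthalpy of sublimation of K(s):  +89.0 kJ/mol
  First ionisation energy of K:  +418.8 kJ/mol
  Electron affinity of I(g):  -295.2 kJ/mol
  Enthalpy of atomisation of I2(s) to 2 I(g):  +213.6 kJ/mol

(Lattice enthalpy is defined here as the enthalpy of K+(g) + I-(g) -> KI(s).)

U = -647.3 kJ/mol

ΔHf° = 1·ΔHsub + 1·(ΣIE) + 1/2·D(I2) + 1·EA + U
-327.9 = 1·(+89.0) + 1·(+418.8) + 1/2·(+213.6) + 1·(-295.2) + U
U = -327.9 − (+319.4) = -647.3 kJ/mol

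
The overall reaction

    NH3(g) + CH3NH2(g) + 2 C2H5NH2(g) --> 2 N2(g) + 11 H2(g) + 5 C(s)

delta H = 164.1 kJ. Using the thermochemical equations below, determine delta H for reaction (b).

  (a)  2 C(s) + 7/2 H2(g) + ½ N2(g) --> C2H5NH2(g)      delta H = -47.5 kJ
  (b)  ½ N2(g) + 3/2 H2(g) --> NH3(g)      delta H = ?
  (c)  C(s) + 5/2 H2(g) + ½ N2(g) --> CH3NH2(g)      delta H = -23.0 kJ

delta H = -46.1 kJ

(a) reversed and × 2: (-2)·(-47.5) = +95.0 kJ
(b) reversed: contributes −x
(c) reversed: +23.0 kJ
+164.1 = (+95.0) + (+23.0) − x
x = (+164.1 − (+118.0)) / (-1) = -46.1 kJ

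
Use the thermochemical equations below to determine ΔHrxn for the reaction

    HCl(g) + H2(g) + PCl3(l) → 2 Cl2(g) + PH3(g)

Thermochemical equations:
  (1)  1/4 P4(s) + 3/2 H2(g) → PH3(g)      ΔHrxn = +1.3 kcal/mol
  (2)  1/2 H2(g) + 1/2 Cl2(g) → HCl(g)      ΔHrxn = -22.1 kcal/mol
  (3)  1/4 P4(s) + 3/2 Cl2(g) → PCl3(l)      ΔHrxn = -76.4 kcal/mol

ΔHrxn = 99.8 kcal/mol

(1) as written (PH3(g) already on the product side): +1.3 kcal/mol
(2) reversed (HCl(g) must end up as a reactant): +22.1 kcal/mol
(3) reversed (PCl3(l) must end up as a reactant): +76.4 kcal/mol
By Hess's law, ΔHrxn = (1)·(+1.3) + (-1)·(-22.1) + (-1)·(-76.4) = 99.8 kcal/mol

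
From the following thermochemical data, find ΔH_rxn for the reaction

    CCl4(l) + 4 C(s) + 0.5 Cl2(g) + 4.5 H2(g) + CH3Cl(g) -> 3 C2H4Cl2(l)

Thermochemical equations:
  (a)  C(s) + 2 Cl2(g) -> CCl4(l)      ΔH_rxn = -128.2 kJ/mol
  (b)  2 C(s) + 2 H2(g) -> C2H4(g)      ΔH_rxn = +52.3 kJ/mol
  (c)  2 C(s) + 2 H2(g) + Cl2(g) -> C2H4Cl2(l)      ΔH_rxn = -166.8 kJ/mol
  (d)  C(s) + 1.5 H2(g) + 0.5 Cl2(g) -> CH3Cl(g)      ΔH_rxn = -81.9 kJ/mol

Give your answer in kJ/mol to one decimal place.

(a) reversed (CCl4(l) must end up as a reactant): +128.2 kJ/mol
(b): not needed (C2H4(g) appears nowhere else).
(c) × 3 (scale by 3 for the 3 C2H4Cl2(l)): (3)·(-166.8) = -500.4 kJ/mol
(d) reversed (CH3Cl(g) must end up as a reactant): +81.9 kJ/mol
Combining the equations, ΔH_rxn = (-1)·(-128.2) + (3)·(-166.8) + (-1)·(-81.9) = -290.3 kJ/mol

ΔH_rxn = -290.3 kJ/mol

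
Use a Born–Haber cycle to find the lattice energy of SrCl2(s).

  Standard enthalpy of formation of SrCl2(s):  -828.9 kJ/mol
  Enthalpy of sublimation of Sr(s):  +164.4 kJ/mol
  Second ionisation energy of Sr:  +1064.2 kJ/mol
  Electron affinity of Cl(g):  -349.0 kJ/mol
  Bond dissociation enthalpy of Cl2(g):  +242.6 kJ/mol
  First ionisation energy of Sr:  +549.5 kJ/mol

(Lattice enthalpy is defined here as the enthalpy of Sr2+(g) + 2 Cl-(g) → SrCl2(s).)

U = -2151.6 kJ/mol

ΔHf° = 1·ΔHsub + 1·(ΣIE) + 1·D(Cl2) + 2·EA + U
-828.9 = 1·(+164.4) + 1·(+1613.7) + 1·(+242.6) + 2·(-349.0) + U
U = -828.9 − (+1322.7) = -2151.6 kJ/mol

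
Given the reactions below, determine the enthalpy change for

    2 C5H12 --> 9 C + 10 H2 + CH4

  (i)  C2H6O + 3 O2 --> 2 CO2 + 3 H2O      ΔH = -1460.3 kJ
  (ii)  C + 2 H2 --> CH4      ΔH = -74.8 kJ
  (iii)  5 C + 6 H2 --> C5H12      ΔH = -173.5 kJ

ΔH = 272.2 kJ

(i): not needed (H2O appears nowhere else).
(ii) as written (CH4 already on the product side): -74.8 kJ
(iii) reversed and × 2 (C5H12 must end up as a reactant; scale by 2 for the 2 C5H12): (-2)·(-173.5) = +347.0 kJ
ΔH = (1)·(-74.8) + (-2)·(-173.5) = 272.2 kJ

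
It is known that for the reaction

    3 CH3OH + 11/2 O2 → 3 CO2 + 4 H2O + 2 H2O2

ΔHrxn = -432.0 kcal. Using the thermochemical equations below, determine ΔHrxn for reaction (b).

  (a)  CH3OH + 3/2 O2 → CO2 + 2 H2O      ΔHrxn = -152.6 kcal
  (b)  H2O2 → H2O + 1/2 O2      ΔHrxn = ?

ΔHrxn = -12.9 kcal

(a) × 3: (3)·(-152.6) = -457.8 kcal
(b) reversed and × 2: contributes −2·x
-432.0 = (-457.8) − 2·x
x = (-432.0 − (-457.8)) / (-2) = -12.9 kcal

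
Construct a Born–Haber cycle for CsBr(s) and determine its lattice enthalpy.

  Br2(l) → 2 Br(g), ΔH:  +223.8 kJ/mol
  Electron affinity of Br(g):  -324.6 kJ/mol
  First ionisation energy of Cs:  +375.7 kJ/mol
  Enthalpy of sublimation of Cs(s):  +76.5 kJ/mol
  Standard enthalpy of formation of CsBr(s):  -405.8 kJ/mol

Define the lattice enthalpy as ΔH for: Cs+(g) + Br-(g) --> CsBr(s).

U = -645.3 kJ/mol

ΔHf° = 1·ΔHsub + 1·(ΣIE) + 1/2·D(Br2) + 1·EA + U
-405.8 = 1·(+76.5) + 1·(+375.7) + 1/2·(+223.8) + 1·(-324.6) + U
U = -405.8 − (+239.5) = -645.3 kJ/mol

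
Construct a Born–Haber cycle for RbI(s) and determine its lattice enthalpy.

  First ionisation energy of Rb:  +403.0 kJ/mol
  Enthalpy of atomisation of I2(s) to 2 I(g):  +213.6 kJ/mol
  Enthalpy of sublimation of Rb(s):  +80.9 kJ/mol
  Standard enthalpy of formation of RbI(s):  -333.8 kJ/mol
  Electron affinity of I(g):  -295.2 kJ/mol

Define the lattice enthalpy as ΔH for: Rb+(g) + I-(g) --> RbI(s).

ΔHf° = 1·ΔHsub + 1·(ΣIE) + 1/2·D(I2) + 1·EA + U
-333.8 = 1·(+80.9) + 1·(+403.0) + 1/2·(+213.6) + 1·(-295.2) + U
U = -333.8 − (+295.5) = -629.3 kJ/mol

U = -629.3 kJ/mol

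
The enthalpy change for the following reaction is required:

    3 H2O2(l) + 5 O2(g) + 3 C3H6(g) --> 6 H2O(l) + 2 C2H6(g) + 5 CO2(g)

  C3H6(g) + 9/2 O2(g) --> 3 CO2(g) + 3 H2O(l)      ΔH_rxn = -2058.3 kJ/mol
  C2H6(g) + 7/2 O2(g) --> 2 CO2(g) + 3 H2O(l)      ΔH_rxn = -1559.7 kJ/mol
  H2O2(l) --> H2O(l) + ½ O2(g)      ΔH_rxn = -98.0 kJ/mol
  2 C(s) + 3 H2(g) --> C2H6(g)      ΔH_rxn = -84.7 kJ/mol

ΔH_rxn = -3349.5 kJ/mol

equation 1 × 3: (3)·(-2058.3) = -6174.9 kJ/mol
equation 2 reversed and × 2: (-2)·(-1559.7) = +3119.4 kJ/mol
equation 3 × 3: (3)·(-98.0) = -294.0 kJ/mol
equation 4: not needed.
By Hess's law, ΔH_rxn = (3)·(-2058.3) + (-2)·(-1559.7) + (3)·(-98.0) = -3349.5 kJ/mol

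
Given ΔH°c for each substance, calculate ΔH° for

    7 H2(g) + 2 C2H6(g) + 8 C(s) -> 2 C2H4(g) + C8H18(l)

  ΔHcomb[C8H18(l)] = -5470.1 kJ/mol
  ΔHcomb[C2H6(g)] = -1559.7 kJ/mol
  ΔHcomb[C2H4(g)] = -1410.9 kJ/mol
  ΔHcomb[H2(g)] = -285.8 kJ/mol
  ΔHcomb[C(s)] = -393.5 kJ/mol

ΔH° = 23.9 kJ/mol

Using ΔH = Σ nΔHc°(reactants) − Σ nΔHc°(products):
= [7·(-285.8) + 2·(-1559.7) + 8·(-393.5)] − [2·(-1410.9) + 1·(-5470.1)]
= 23.9 kJ/mol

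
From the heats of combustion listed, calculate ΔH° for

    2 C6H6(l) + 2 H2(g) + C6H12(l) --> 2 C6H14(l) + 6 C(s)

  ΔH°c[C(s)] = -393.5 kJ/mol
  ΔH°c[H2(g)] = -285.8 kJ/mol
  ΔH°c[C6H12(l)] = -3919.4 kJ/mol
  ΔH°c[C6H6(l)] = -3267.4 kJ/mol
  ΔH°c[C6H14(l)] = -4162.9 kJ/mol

With combustion enthalpies, reactants minus products:
= [2·(-3267.4) + 2·(-285.8) + 1·(-3919.4)] − [2·(-4162.9) + 6·(-393.5)]
= -339.0 kJ/mol

ΔH° = -339.0 kJ/mol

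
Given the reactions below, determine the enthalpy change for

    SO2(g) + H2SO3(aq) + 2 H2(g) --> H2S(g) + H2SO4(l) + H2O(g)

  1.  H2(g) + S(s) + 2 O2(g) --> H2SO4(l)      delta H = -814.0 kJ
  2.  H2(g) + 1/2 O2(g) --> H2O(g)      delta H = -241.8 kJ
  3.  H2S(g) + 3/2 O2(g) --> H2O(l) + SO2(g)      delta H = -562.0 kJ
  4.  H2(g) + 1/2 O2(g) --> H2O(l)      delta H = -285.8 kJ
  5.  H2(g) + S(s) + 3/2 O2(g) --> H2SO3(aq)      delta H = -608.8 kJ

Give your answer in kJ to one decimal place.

delta H = -170.8 kJ

eq. 1 as written: -814.0 kJ
eq. 2 as written: -241.8 kJ
eq. 3 reversed: +562.0 kJ
eq. 4 as written: -285.8 kJ
eq. 5 reversed: +608.8 kJ
Since enthalpy is a state function, delta H = (-814.0) + (-241.8) + (+562.0) + (-285.8) + (+608.8) = -170.8 kJ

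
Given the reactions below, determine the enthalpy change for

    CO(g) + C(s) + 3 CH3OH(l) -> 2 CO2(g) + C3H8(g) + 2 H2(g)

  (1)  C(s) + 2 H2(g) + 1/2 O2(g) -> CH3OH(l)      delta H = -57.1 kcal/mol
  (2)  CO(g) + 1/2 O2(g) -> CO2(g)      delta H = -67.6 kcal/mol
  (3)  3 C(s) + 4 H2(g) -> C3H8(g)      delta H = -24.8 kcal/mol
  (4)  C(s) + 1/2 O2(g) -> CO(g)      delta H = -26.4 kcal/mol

delta H = -15.1 kcal/mol

(1) reversed and × 3 (reverse to put CH3OH(l) on the reactant side; scale by 3 for the 3 CH3OH(l)): (-3)·(-57.1) = +171.3 kcal/mol
(2) × 2 (×2 to match 2 CO2(g) in the target): (2)·(-67.6) = -135.2 kcal/mol
(3) as written (C3H8(g) already on the product side): -24.8 kcal/mol
(4) as written: -26.4 kcal/mol
Summing the manipulated equations, delta H = (+171.3) + (-135.2) + (-24.8) + (-26.4) = -15.1 kcal/mol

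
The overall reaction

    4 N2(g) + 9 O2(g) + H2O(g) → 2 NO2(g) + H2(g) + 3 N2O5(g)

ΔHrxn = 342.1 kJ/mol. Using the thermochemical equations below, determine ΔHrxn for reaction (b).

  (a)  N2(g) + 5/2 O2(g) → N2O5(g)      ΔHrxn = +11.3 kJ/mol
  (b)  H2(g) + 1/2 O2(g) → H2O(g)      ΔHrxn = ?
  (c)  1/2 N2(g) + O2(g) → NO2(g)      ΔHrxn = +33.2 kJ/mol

ΔHrxn = -241.8 kJ/mol

(a) × 3: (3)·(+11.3) = +33.9 kJ/mol
(b) reversed: contributes −x
(c) × 2: (2)·(+33.2) = +66.4 kJ/mol
+342.1 = (+33.9) + (+66.4) − x
x = (+342.1 − (+100.3)) / (-1) = -241.8 kJ/mol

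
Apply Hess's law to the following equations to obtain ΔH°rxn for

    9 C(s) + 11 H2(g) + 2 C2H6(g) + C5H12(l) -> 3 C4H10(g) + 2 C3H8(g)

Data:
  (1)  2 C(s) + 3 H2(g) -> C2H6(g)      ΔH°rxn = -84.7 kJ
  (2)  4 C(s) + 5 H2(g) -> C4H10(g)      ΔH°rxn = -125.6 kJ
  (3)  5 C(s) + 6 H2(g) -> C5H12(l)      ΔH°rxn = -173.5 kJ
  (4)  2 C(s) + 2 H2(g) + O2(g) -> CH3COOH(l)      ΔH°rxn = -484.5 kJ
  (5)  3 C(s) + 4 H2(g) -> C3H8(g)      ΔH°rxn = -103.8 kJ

(1) reversed and × 2: (-2)·(-84.7) = +169.4 kJ
(2) × 3: (3)·(-125.6) = -376.8 kJ
(3) reversed: +173.5 kJ
(4): not needed.
(5) × 2: (2)·(-103.8) = -207.6 kJ
Combining the equations, ΔH°rxn = (+169.4) + (-376.8) + (+173.5) + (-207.6) = -241.5 kJ

ΔH°rxn = -241.5 kJ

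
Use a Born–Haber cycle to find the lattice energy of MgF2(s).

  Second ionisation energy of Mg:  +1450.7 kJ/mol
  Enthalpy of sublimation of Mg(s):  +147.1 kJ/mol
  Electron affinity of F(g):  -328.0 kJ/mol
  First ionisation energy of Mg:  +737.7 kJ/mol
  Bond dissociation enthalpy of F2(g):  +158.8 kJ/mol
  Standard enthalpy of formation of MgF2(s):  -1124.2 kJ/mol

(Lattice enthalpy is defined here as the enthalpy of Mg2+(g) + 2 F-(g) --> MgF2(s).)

ΔHf° = 1·ΔHsub + 1·(ΣIE) + 1·D(F2) + 2·EA + U
-1124.2 = 1·(+147.1) + 1·(+2188.4) + 1·(+158.8) + 2·(-328.0) + U
U = -1124.2 − (+1838.3) = -2962.5 kJ/mol

U = -2962.5 kJ/mol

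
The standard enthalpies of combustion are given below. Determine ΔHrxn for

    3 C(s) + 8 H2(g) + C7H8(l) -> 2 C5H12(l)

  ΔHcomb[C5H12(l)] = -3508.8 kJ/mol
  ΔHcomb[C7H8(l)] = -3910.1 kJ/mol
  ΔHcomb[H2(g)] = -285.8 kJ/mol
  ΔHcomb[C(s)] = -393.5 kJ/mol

ΔHrxn = -359.4 kJ/mol

Using ΔH = Σ nΔHc°(reactants) − Σ nΔHc°(products):
= [3·(-393.5) + 8·(-285.8) + 1·(-3910.1)] − [2·(-3508.8)]
= -359.4 kJ/mol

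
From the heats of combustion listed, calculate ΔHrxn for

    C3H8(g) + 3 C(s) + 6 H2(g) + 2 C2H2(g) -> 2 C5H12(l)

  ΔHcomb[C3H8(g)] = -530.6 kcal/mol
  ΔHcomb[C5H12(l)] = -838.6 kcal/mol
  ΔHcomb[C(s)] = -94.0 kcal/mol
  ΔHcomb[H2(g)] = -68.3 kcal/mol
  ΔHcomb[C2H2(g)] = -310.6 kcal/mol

Using ΔH = Σ nΔHc°(reactants) − Σ nΔHc°(products):
= [1·(-530.6) + 3·(-94.0) + 6·(-68.3) + 2·(-310.6)] − [2·(-838.6)]
= -166.4 kcal/mol

ΔHrxn = -166.4 kcal/mol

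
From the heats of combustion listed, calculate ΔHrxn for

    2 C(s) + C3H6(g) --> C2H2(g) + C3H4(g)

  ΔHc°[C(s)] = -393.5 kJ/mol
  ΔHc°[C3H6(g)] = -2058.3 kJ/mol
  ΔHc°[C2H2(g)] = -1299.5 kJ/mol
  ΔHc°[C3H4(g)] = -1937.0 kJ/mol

ΔHrxn = 391.2 kJ/mol

With combustion enthalpies, reactants minus products:
= [2·(-393.5) + 1·(-2058.3)] − [1·(-1299.5) + 1·(-1937.0)]
= 391.2 kJ/mol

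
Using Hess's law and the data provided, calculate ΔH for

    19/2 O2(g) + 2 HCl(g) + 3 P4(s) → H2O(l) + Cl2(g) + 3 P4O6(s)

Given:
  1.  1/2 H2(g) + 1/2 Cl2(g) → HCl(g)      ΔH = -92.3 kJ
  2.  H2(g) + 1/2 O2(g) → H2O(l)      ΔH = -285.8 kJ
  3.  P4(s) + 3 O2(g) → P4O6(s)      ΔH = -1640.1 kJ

eq. 1 reversed and × 2: (-2)·(-92.3) = +184.6 kJ
eq. 2 as written: -285.8 kJ
eq. 3 × 3: (3)·(-1640.1) = -4920.3 kJ
Summing the manipulated equations, ΔH = (-2)·(-92.3) + (1)·(-285.8) + (3)·(-1640.1) = -5021.5 kJ

ΔH = -5021.5 kJ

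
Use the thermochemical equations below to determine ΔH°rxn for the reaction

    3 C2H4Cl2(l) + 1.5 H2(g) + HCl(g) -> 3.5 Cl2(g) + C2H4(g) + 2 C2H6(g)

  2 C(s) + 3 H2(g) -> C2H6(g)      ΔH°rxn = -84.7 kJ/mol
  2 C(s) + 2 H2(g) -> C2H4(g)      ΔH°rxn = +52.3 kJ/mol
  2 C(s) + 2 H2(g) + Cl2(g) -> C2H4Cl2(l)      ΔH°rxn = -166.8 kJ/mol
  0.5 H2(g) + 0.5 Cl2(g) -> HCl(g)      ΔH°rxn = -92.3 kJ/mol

ΔH°rxn = 475.6 kJ/mol

equation 1 × 2: (2)·(-84.7) = -169.4 kJ/mol
equation 2 as written: +52.3 kJ/mol
equation 3 reversed and × 3: (-3)·(-166.8) = +500.4 kJ/mol
equation 4 reversed: +92.3 kJ/mol
ΔH°rxn = (-169.4) + (+52.3) + (+500.4) + (+92.3) = 475.6 kJ/mol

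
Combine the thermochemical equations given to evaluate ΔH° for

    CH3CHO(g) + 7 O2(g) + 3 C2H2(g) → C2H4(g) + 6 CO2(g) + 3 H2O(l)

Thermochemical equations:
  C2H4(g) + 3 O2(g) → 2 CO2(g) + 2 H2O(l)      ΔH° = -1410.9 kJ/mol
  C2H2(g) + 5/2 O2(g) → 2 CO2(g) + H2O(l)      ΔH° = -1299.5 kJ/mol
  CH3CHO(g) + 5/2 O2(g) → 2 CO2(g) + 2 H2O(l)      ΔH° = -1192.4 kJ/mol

ΔH° = -3680.0 kJ/mol

equation 1 reversed: +1410.9 kJ/mol
equation 2 × 3: (3)·(-1299.5) = -3898.5 kJ/mol
equation 3 as written: -1192.4 kJ/mol
By Hess's law, ΔH° = (-1)·(-1410.9) + (3)·(-1299.5) + (1)·(-1192.4) = -3680.0 kJ/mol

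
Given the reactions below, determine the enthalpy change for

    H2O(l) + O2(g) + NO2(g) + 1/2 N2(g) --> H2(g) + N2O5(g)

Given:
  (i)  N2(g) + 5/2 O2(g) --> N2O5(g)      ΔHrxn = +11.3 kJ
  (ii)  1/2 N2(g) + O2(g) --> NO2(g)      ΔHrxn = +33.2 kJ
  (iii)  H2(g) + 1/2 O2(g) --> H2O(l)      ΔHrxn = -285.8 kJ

ΔHrxn = 263.9 kJ

(i) as written: +11.3 kJ
(ii) reversed: -33.2 kJ
(iii) reversed: +285.8 kJ
ΔHrxn = (+11.3) + (-33.2) + (+285.8) = 263.9 kJ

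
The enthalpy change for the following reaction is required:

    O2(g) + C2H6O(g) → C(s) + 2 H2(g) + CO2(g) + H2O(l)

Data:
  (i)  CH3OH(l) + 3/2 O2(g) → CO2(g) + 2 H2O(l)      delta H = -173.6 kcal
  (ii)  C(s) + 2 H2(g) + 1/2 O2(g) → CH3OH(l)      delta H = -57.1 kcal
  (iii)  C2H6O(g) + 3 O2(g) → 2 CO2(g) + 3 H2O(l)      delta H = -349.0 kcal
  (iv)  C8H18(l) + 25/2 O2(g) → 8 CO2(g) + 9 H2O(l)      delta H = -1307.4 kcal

(i) reversed: +173.6 kcal
(ii) reversed (C(s) must end up as a product): +57.1 kcal
(iii) as written (C2H6O(g) already on the reactant side): -349.0 kcal
(iv): not needed (C8H18(l) appears nowhere else).
By Hess's law, delta H = (-1)·(-173.6) + (-1)·(-57.1) + (1)·(-349.0) = -118.3 kcal

delta H = -118.3 kcal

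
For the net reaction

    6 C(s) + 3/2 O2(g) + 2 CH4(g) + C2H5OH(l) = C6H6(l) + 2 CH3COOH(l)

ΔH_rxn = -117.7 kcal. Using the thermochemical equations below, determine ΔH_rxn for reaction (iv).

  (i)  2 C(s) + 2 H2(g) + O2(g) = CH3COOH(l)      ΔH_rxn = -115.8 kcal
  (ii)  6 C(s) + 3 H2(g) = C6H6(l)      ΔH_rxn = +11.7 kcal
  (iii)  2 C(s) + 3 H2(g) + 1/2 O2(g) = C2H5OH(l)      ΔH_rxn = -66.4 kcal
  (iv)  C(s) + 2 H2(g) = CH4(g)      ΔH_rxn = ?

ΔH_rxn = -17.9 kcal

(i) × 2 (×2 to match 2 CH3COOH(l) in the target): (2)·(-115.8) = -231.6 kcal
(ii) as written (C6H6(l) already on the product side): +11.7 kcal
(iii) reversed (C2H5OH(l) must end up as a reactant): +66.4 kcal
(iv) reversed and × 2 (reverse to put CH4(g) on the reactant side; ×2 to match 2 CH4(g) in the target): contributes −2·x
-117.7 = (-231.6) + (+11.7) + (+66.4) − 2·x
x = (-117.7 − (-153.5)) / (-2) = -17.9 kcal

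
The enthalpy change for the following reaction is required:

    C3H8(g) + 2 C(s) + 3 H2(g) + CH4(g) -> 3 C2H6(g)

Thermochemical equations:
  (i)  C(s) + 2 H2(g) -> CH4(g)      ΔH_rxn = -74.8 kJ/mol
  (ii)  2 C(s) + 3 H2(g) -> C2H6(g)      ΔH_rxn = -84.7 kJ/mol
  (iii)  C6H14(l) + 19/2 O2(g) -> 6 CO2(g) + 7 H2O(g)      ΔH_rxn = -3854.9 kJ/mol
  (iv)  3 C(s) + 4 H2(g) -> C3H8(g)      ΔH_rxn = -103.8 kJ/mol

ΔH_rxn = -75.5 kJ/mol

(i) reversed: +74.8 kJ/mol
(ii) × 3: (3)·(-84.7) = -254.1 kJ/mol
(iii): not needed.
(iv) reversed: +103.8 kJ/mol
ΔH_rxn = (-1)·(-74.8) + (3)·(-84.7) + (-1)·(-103.8) = -75.5 kJ/mol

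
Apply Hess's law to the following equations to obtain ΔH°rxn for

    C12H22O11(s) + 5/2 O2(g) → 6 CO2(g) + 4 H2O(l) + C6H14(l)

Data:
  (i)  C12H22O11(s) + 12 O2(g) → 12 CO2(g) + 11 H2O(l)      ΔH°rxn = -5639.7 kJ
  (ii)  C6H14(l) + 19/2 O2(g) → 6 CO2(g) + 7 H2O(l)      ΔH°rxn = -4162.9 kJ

(i) as written: -5639.7 kJ
(ii) reversed: +4162.9 kJ
Summing the manipulated equations, ΔH°rxn = (1)·(-5639.7) + (-1)·(-4162.9) = -1476.8 kJ

ΔH°rxn = -1476.8 kJ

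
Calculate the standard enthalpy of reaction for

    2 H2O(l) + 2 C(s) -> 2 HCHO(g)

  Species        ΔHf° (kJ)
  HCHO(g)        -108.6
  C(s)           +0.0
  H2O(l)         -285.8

ΔHrxn = 354.4 kJ

Products: 2·(-108.6) = -217.2
Reactants: 2·(-285.8) + 2·(+0.0) = -571.6
ΔHrxn = (-217.2) − (-571.6) = 354.4 kJ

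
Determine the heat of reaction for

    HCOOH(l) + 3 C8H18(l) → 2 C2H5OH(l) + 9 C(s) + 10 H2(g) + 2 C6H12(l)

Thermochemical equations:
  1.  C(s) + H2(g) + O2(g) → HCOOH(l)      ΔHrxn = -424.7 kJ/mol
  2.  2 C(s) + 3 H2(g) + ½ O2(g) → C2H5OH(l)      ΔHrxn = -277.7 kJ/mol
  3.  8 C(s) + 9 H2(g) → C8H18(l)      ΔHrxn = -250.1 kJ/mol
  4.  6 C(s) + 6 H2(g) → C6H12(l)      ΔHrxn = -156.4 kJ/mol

ΔHrxn = 306.8 kJ/mol

eq. 1 reversed: +424.7 kJ/mol
eq. 2 × 2: (2)·(-277.7) = -555.4 kJ/mol
eq. 3 reversed and × 3: (-3)·(-250.1) = +750.3 kJ/mol
eq. 4 × 2: (2)·(-156.4) = -312.8 kJ/mol
By Hess's law, ΔHrxn = (-1)·(-424.7) + (2)·(-277.7) + (-3)·(-250.1) + (2)·(-156.4) = 306.8 kJ/mol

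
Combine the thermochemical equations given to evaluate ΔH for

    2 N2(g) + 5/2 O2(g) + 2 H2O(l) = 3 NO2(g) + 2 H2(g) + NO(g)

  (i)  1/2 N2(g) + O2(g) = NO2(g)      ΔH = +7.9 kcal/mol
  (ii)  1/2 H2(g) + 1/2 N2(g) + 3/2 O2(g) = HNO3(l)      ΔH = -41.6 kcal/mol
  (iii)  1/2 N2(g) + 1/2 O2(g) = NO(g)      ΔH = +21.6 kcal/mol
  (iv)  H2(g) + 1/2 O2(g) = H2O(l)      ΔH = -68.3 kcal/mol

(i) × 3: (3)·(+7.9) = +23.7 kcal/mol
(ii): not needed.
(iii) as written: +21.6 kcal/mol
(iv) reversed and × 2: (-2)·(-68.3) = +136.6 kcal/mol
Summing the manipulated equations, ΔH = (3)·(+7.9) + (1)·(+21.6) + (-2)·(-68.3) = 181.9 kcal/mol

ΔH = 181.9 kcal/mol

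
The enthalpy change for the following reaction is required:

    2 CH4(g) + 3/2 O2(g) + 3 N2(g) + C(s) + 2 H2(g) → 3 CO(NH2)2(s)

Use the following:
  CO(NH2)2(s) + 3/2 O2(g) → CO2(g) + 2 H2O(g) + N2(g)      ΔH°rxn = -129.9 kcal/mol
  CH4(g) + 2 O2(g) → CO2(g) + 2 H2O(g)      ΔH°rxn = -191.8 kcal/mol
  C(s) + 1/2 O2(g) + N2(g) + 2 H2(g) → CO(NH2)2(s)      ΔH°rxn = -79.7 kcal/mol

ΔH°rxn = -203.5 kcal/mol

equation 1 reversed and × 2: (-2)·(-129.9) = +259.8 kcal/mol
equation 2 × 2 (scale by 2 for the 2 CH4(g)): (2)·(-191.8) = -383.6 kcal/mol
equation 3 as written (C(s) already on the reactant side): -79.7 kcal/mol
Combining the equations, ΔH°rxn = (-2)·(-129.9) + (2)·(-191.8) + (1)·(-79.7) = -203.5 kcal/mol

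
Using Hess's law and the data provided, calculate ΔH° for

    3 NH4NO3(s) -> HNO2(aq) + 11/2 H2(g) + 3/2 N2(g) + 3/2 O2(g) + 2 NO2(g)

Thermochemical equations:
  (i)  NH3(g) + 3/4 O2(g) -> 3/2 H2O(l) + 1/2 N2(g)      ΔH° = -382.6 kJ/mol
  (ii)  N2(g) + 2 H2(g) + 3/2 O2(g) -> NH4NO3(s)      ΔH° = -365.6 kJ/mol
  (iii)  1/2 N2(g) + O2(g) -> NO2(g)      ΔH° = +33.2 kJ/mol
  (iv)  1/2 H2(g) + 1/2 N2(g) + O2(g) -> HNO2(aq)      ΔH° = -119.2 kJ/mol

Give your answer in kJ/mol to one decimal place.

(i): not needed (NH3(g) appears nowhere else).
(ii) reversed and × 3 (NH4NO3(s) must end up as a reactant; scale by 3 for the 3 NH4NO3(s)): (-3)·(-365.6) = +1096.8 kJ/mol
(iii) × 2 (scale by 2 for the 2 NO2(g)): (2)·(+33.2) = +66.4 kJ/mol
(iv) as written (HNO2(aq) already on the product side): -119.2 kJ/mol
ΔH° = (+1096.8) + (+66.4) + (-119.2) = 1044.0 kJ/mol

ΔH° = 1044.0 kJ/mol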